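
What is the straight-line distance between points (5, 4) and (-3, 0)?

√(Σ(x_i - y_i)²) = √((5 - (-3))² + (4 - 0)²)
= √(8² + 4²) = √(64 + 16) = √80 ≈ 8.9443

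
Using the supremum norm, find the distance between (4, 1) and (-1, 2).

max(|x_i - y_i|) = max(|4 - (-1)|, |1 - 2|) = max(5, 1) = 5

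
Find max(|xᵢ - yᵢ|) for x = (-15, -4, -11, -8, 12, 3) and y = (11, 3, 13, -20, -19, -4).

max(|x_i - y_i|) = max(|-15 - 11|, |-4 - 3|, |-11 - 13|, |-8 - (-20)|, |12 - (-19)|, |3 - (-4)|) = max(26, 7, 24, 12, 31, 7) = 31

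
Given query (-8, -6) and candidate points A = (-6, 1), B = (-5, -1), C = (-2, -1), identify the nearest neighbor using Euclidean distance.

Distances: d(A) ≈ 7.2801, d(B) ≈ 5.831, d(C) ≈ 7.8102. Nearest: B = (-5, -1) with distance 5.831.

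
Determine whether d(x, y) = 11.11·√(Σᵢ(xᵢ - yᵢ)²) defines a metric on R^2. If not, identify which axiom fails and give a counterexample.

Yes. The L2 (Euclidean) norm induces a metric on R^2, and multiplying a metric by a positive constant 11.11 > 0 preserves all four axioms: non-negativity (11.11·||x-y|| ≥ 0), identity (11.11·||x-y|| = 0 ⟺ ||x-y|| = 0 ⟺ x = y), symmetry (||x-y|| = ||y-x||), and the triangle inequality (11.11·||x-z|| ≤ 11.11·||x-y|| + 11.11·||y-z||). So d is a metric.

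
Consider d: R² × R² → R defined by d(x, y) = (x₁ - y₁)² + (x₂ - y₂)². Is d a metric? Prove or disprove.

No. The squared Euclidean distance fails the triangle inequality. Counterexample: x = (0, 0), y = (2, 5), z = (4, 10). d(x,z) = 4² + 10² = 116, but d(x,y) + d(y,z) = (2² + 5²) + (2² + 5²) = 29 + 29 = 58. Since 116 > 58, the triangle inequality is violated. (Note: √d, the ordinary Euclidean distance, IS a metric.)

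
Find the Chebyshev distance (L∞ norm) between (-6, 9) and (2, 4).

max(|x_i - y_i|) = max(|-6 - 2|, |9 - 4|) = max(8, 5) = 8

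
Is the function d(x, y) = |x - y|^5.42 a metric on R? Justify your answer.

No. d(x,y) = |x-y|^5.42 fails the triangle inequality since p = 5.42 > 1. Counterexample: x = -1, y = 3, z = 11. d(x,z) = |-1 - 11|^5.42 = 12^5.42 ≈ 706581.6484, but d(x,y) + d(y,z) = 4^5.42 + 8^5.42 ≈ 1833.0113 + 78477.9644 = 80310.9757. Since 706581.6484 > 80310.9757, the triangle inequality is violated.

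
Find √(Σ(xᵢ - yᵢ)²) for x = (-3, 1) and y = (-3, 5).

√(Σ(x_i - y_i)²) = √((-3 - (-3))² + (1 - 5)²)
= √(0² + (-4)²) = √(0 + 16) = √16 = 4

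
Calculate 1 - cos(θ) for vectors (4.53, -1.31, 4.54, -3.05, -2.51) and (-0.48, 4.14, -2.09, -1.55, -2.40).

With u = (4.53, -1.31, 4.54, -3.05, -2.51), v = (-0.48, 4.14, -2.09, -1.55, -2.40):
u·v = 4.53·(-0.48) + (-1.31)·4.14 + 4.54·(-2.09) + (-3.05)·(-1.55) + (-2.51)·(-2.4) = (-2.1744) + (-5.4234) + (-9.4886) + 4.7275 + 6.024 = -6.3349.
|u| = √(4.53² + (-1.31)² + 4.54² + (-3.05)² + (-2.51)²) = √(20.5209 + 1.7161 + 20.6116 + 9.3025 + 6.3001) = √58.4512, |v| = √((-0.48)² + 4.14² + (-2.09)² + (-1.55)² + (-2.4)²) = √(0.2304 + 17.1396 + 4.3681 + 2.4025 + 5.76) = √29.9006.
cos θ = (u·v)/(|u||v|) = -6.3349/(√58.4512·√29.9006) ≈ -0.1515
Cosine distance = 1 - cos θ ≈ 1 - (-0.1515) = 1.1515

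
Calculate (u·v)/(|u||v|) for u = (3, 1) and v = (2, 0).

With u = (3, 1), v = (2, 0):
u·v = 3·2 + 1·0 = 6 + 0 = 6.
|u| = √(3² + 1²) = √10, |v| = √(2² + 0²) = √4, so |u||v| = √(10·4) = √40.
cos θ = (u·v)/(|u||v|) = 6/√40 ≈ 0.9487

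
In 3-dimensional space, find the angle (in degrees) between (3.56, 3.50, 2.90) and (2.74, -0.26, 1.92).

With u = (3.56, 3.50, 2.90), v = (2.74, -0.26, 1.92):
u·v = 3.56·2.74 + 3.5·(-0.26) + 2.9·1.92 = 9.7544 + (-0.91) + 5.568 = 14.4124.
|u| = √(3.56² + 3.5² + 2.9²) = √(12.6736 + 12.25 + 8.41) = √33.3336, |v| = √(2.74² + (-0.26)² + 1.92²) = √(7.5076 + 0.0676 + 3.6864) = √11.2616.
cos θ = (u·v)/(|u||v|) = 14.4124/(√33.3336·√11.2616) ≈ 0.743867
θ = arccos(0.743867) ≈ 41.94°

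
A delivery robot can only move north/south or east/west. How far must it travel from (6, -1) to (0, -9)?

Σ|x_i - y_i| = |6 - 0| + |-1 - (-9)| = 6 + 8 = 14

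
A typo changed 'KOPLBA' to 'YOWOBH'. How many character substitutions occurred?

Differing positions: 1, 3, 4, 6. Hamming distance = 4.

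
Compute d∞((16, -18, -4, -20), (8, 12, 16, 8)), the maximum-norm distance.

max(|x_i - y_i|) = max(|16 - 8|, |-18 - 12|, |-4 - 16|, |-20 - 8|) = max(8, 30, 20, 28) = 30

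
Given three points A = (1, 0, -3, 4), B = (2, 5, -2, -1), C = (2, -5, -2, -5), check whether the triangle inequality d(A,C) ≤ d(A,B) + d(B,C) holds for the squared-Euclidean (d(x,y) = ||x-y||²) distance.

d(A,B) = 1² + 5² + 1² + 5² = 52, d(B,C) = 0² + 10² + 0² + 4² = 116, d(A,C) = 1² + 5² + 1² + 9² = 108.
d(A,C) = 108 ≤ 52 + 116 = 168. Triangle inequality is satisfied.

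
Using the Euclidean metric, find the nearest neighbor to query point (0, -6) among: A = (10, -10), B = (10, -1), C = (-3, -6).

Distances: d(A) ≈ 10.7703, d(B) ≈ 11.1803, d(C) = 3. Nearest: C = (-3, -6) with distance 3.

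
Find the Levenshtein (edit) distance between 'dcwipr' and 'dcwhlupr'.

Let D[i][j] be the edit distance between the first i characters of 'dcwipr' and the first j characters of 'dcwhlupr', with D[i][0] = i, D[0][j] = j, and D[i][j] = D[i-1][j-1] if the characters match, else 1 + min(D[i-1][j], D[i][j-1], D[i-1][j-1]). Filling the table (rows: prefixes of 'dcwipr', columns: prefixes of 'dcwhlupr'):
     ε  d  c  w  h  l  u  p  r
  ε  0  1  2  3  4  5  6  7  8
  d  1  0  1  2  3  4  5  6  7
  c  2  1  0  1  2  3  4  5  6
  w  3  2  1  0  1  2  3  4  5
  i  4  3  2  1  1  2  3  4  5
  p  5  4  3  2  2  2  3  3  4
  r  6  5  4  3  3  3  3  4  3
The bottom-right entry gives D[6][8] = 3, so no sequence of fewer than 3 edits works. Backtracking through the table gives one optimal edit sequence (3 edits):
  dcwipr → dcwhipr (ins h @4)
  dcwhipr → dcwhlipr (ins l @5)
  dcwhlipr → dcwhlupr (sub i→u @6)
Edit distance = 3.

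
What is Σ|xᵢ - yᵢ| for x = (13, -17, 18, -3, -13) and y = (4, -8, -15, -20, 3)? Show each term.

Σ|x_i - y_i| = |13 - 4| + |-17 - (-8)| + |18 - (-15)| + |-3 - (-20)| + |-13 - 3| = 9 + 9 + 33 + 17 + 16 = 84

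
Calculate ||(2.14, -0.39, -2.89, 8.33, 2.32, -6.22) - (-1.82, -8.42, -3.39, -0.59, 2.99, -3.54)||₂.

√(Σ(x_i - y_i)²) = √((2.14 - (-1.82))² + (-0.39 - (-8.42))² + (-2.89 - (-3.39))² + (8.33 - (-0.59))² + (2.32 - 2.99)² + (-6.22 - (-3.54))²)
= √(3.96² + 8.03² + 0.5² + 8.92² + (-0.67)² + (-2.68)²) = √(15.6816 + 64.4809 + 0.25 + 79.5664 + 0.4489 + 7.1824) = √167.6102 ≈ 12.9464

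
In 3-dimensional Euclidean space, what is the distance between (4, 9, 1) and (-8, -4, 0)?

√(Σ(x_i - y_i)²) = √((4 - (-8))² + (9 - (-4))² + (1 - 0)²)
= √(12² + 13² + 1²) = √(144 + 169 + 1) = √314 ≈ 17.72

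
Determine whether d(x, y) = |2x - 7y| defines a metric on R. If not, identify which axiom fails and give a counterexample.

No. d fails symmetry: d(7, 6) = |2·7 - 7·6| = |-28| = 28, but d(6, 7) = |2·6 - 7·7| = |-37| = 37. Since 28 ≠ 37, d(x,y) ≠ d(y,x) in general.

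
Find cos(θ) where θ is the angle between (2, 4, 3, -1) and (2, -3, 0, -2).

With u = (2, 4, 3, -1), v = (2, -3, 0, -2):
u·v = 2·2 + 4·(-3) + 3·0 + (-1)·(-2) = 4 + (-12) + 0 + 2 = -6.
|u| = √(2² + 4² + 3² + (-1)²) = √30, |v| = √(2² + (-3)² + 0² + (-2)²) = √17, so |u||v| = √(30·17) = √510.
cos θ = (u·v)/(|u||v|) = -6/√510 ≈ -0.2657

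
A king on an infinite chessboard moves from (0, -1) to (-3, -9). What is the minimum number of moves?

max(|x_i - y_i|) = max(|0 - (-3)|, |-1 - (-9)|) = max(3, 8) = 8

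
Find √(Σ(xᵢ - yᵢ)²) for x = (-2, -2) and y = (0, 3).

√(Σ(x_i - y_i)²) = √((-2 - 0)² + (-2 - 3)²)
= √((-2)² + (-5)²) = √(4 + 25) = √29 ≈ 5.3852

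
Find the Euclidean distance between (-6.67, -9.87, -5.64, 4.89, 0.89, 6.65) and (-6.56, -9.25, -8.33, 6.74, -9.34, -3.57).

√(Σ(x_i - y_i)²) = √((-6.67 - (-6.56))² + (-9.87 - (-9.25))² + (-5.64 - (-8.33))² + (4.89 - 6.74)² + (0.89 - (-9.34))² + (6.65 - (-3.57))²)
= √((-0.11)² + (-0.62)² + 2.69² + (-1.85)² + 10.23² + 10.22²) = √(0.0121 + 0.3844 + 7.2361 + 3.4225 + 104.6529 + 104.4484) = √220.1564 ≈ 14.8377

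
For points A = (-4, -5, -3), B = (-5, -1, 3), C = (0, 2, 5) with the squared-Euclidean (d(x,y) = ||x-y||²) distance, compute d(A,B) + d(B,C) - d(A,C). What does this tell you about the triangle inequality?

d(A,B) = 1² + 4² + 6² = 53, d(B,C) = 5² + 3² + 2² = 38, d(A,C) = 4² + 7² + 8² = 129.
d(A,B) + d(B,C) - d(A,C) = 53 + 38 - 129 = 91 - 129 = -38. This is < 0, so the triangle inequality FAILS for these points (squared-Euclidean is not a metric).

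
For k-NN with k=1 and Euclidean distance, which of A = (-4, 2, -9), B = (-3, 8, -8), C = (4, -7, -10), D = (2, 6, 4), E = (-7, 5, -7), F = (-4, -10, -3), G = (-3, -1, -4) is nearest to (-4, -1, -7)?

Distances: d(A) ≈ 3.6056, d(B) ≈ 9.1104, d(C) ≈ 10.4403, d(D) ≈ 14.3527, d(E) ≈ 6.7082, d(F) ≈ 9.8489, d(G) ≈ 3.1623. Nearest: G = (-3, -1, -4) with distance 3.1623.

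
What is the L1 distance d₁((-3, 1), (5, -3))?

Σ|x_i - y_i| = |-3 - 5| + |1 - (-3)| = 8 + 4 = 12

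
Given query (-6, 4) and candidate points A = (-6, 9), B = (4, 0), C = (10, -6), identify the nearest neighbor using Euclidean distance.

Distances: d(A) = 5, d(B) ≈ 10.7703, d(C) ≈ 18.868. Nearest: A = (-6, 9) with distance 5.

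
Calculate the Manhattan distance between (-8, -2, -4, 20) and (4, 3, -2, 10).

Σ|x_i - y_i| = |-8 - 4| + |-2 - 3| + |-4 - (-2)| + |20 - 10| = 12 + 5 + 2 + 10 = 29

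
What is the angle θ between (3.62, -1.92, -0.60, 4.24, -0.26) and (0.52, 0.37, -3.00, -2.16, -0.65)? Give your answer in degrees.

With u = (3.62, -1.92, -0.60, 4.24, -0.26), v = (0.52, 0.37, -3.00, -2.16, -0.65):
u·v = 3.62·0.52 + (-1.92)·0.37 + (-0.6)·(-3) + 4.24·(-2.16) + (-0.26)·(-0.65) = 1.8824 + (-0.7104) + 1.8 + (-9.1584) + 0.169 = -6.0174.
|u| = √(3.62² + (-1.92)² + (-0.6)² + 4.24² + (-0.26)²) = √(13.1044 + 3.6864 + 0.36 + 17.9776 + 0.0676) = √35.196, |v| = √(0.52² + 0.37² + (-3)² + (-2.16)² + (-0.65)²) = √(0.2704 + 0.1369 + 9 + 4.6656 + 0.4225) = √14.4954.
cos θ = (u·v)/(|u||v|) = -6.0174/(√35.196·√14.4954) ≈ -0.266408
θ = arccos(-0.266408) ≈ 105.45°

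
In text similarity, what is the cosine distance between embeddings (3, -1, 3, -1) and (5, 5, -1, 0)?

With u = (3, -1, 3, -1), v = (5, 5, -1, 0):
u·v = 3·5 + (-1)·5 + 3·(-1) + (-1)·0 = 15 + (-5) + (-3) + 0 = 7.
|u| = √(3² + (-1)² + 3² + (-1)²) = √20, |v| = √(5² + 5² + (-1)² + 0²) = √51, so |u||v| = √(20·51) = √1020.
cos θ = (u·v)/(|u||v|) = 7/√1020 ≈ 0.2192
Cosine distance = 1 - cos θ ≈ 1 - 0.2192 = 0.7808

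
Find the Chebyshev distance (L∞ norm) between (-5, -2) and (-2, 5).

max(|x_i - y_i|) = max(|-5 - (-2)|, |-2 - 5|) = max(3, 7) = 7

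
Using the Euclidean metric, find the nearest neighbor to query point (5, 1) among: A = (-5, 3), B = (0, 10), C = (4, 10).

Distances: d(A) ≈ 10.198, d(B) ≈ 10.2956, d(C) ≈ 9.0554. Nearest: C = (4, 10) with distance 9.0554.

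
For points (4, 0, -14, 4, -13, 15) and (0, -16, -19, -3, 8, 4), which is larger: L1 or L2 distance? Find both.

L1 = |4 - 0| + |0 - (-16)| + |-14 - (-19)| + |4 - (-3)| + |-13 - 8| + |15 - 4| = 4 + 16 + 5 + 7 + 21 + 11 = 64
L2 = √(4² + 16² + 5² + 7² + 21² + 11²) = √908 ≈ 30.133
L1 ≥ L2 always (equality iff movement is along one axis); L1 > L2 here.
Ratio L1/L2 = 64/√908 ≈ 2.1239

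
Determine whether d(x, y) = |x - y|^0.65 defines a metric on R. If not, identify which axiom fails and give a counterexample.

Yes. With 0 < p = 0.65 ≤ 1, d(x,y) = |x-y|^0.65 is a metric on R. Non-negativity and symmetry are immediate; |x-y|^0.65 = 0 ⟺ |x-y| = 0 ⟺ x = y. For the triangle inequality, the function t ↦ t^0.65 is subadditive on [0,∞) when p ≤ 1, so |x-z|^0.65 ≤ (|x-y| + |y-z|)^0.65 ≤ |x-y|^0.65 + |y-z|^0.65.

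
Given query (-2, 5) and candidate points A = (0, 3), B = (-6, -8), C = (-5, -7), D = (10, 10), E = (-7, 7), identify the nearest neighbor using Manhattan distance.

Distances: d(A) = 4, d(B) = 17, d(C) = 15, d(D) = 17, d(E) = 7. Nearest: A = (0, 3) with distance 4.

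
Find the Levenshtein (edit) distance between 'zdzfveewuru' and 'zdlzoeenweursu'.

Let D[i][j] be the edit distance between the first i characters of 'zdzfveewuru' and the first j characters of 'zdlzoeenweursu', with D[i][0] = i, D[0][j] = j, and D[i][j] = D[i-1][j-1] if the characters match, else 1 + min(D[i-1][j], D[i][j-1], D[i-1][j-1]). Filling the table (rows: prefixes of 'zdzfveewuru', columns: prefixes of 'zdlzoeenweursu'):
     ε  z  d  l  z  o  e  e  n  w  e  u  r  s  u
  ε  0  1  2  3  4  5  6  7  8  9 10 11 12 13 14
  z  1  0  1  2  3  4  5  6  7  8  9 10 11 12 13
  d  2  1  0  1  2  3  4  5  6  7  8  9 10 11 12
  z  3  2  1  1  1  2  3  4  5  6  7  8  9 10 11
  f  4  3  2  2  2  2  3  4  5  6  7  8  9 10 11
  v  5  4  3  3  3  3  3  4  5  6  7  8  9 10 11
  e  6  5  4  4  4  4  3  3  4  5  6  7  8  9 10
  e  7  6  5  5  5  5  4  3  4  5  5  6  7  8  9
  w  8  7  6  6  6  6  5  4  4  4  5  6  7  8  9
  u  9  8  7  7  7  7  6  5  5  5  5  5  6  7  8
  r 10  9  8  8  8  8  7  6  6  6  6  6  5  6  7
  u 11 10  9  9  9  9  8  7  7  7  7  6  6  6  6
The bottom-right entry gives D[11][14] = 6, so no sequence of fewer than 6 edits works. Backtracking through the table gives one optimal edit sequence (6 edits):
  zdzfveewuru → zdlzfveewuru (ins l @3)
  zdlzfveewuru → zdlzoveewuru (sub f→o @5)
  zdlzoveewuru → zdlzoeeewuru (sub v→e @6)
  zdlzoeeewuru → zdlzoeenwuru (sub e→n @8)
  zdlzoeenwuru → zdlzoeenweuru (ins e @10)
  zdlzoeenweuru → zdlzoeenweursu (ins s @13)
Edit distance = 6.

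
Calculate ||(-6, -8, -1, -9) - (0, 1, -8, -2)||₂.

√(Σ(x_i - y_i)²) = √((-6 - 0)² + (-8 - 1)² + (-1 - (-8))² + (-9 - (-2))²)
= √((-6)² + (-9)² + 7² + (-7)²) = √(36 + 81 + 49 + 49) = √215 ≈ 14.6629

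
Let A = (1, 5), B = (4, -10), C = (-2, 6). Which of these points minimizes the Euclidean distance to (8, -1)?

Distances: d(A) ≈ 9.2195, d(B) ≈ 9.8489, d(C) ≈ 12.2066. Nearest: A = (1, 5) with distance 9.2195.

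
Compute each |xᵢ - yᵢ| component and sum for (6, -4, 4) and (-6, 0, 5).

Σ|x_i - y_i| = |6 - (-6)| + |-4 - 0| + |4 - 5| = 12 + 4 + 1 = 17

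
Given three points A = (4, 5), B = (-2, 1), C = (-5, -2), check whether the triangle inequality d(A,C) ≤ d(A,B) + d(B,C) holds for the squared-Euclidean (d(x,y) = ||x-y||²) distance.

d(A,B) = 6² + 4² = 52, d(B,C) = 3² + 3² = 18, d(A,C) = 9² + 7² = 130.
d(A,C) = 130 > 52 + 18 = 70. Triangle inequality is VIOLATED. (Squared-Euclidean is not a metric — this is a counterexample.)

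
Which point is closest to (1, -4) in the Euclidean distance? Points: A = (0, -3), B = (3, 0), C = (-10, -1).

Distances: d(A) ≈ 1.4142, d(B) ≈ 4.4721, d(C) ≈ 11.4018. Nearest: A = (0, -3) with distance 1.4142.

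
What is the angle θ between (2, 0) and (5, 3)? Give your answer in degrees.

With u = (2, 0), v = (5, 3):
u·v = 2·5 + 0·3 = 10 + 0 = 10.
|u| = √(2² + 0²) = √4, |v| = √(5² + 3²) = √34, so |u||v| = √(4·34) = √136.
cos θ = (u·v)/(|u||v|) = 10/√136 ≈ 0.857493
θ = arccos(0.857493) ≈ 30.96°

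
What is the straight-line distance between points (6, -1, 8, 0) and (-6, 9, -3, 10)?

√(Σ(x_i - y_i)²) = √((6 - (-6))² + (-1 - 9)² + (8 - (-3))² + (0 - 10)²)
= √(12² + (-10)² + 11² + (-10)²) = √(144 + 100 + 121 + 100) = √465 ≈ 21.5639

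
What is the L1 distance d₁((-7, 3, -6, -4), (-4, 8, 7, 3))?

Σ|x_i - y_i| = |-7 - (-4)| + |3 - 8| + |-6 - 7| + |-4 - 3| = 3 + 5 + 13 + 7 = 28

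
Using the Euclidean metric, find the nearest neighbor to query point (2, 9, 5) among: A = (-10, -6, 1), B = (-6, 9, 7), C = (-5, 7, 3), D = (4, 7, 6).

Distances: d(A) ≈ 19.6214, d(B) ≈ 8.2462, d(C) ≈ 7.5498, d(D) = 3. Nearest: D = (4, 7, 6) with distance 3.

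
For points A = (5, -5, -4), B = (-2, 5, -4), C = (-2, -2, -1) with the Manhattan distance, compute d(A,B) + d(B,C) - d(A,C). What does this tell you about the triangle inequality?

d(A,B) = 7 + 10 + 0 = 17, d(B,C) = 0 + 7 + 3 = 10, d(A,C) = 7 + 3 + 3 = 13.
d(A,B) + d(B,C) - d(A,C) = 17 + 10 - 13 = 27 - 13 = 14. This is ≥ 0, so the triangle inequality holds for these points.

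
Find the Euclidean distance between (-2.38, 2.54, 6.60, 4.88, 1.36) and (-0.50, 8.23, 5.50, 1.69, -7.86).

√(Σ(x_i - y_i)²) = √((-2.38 - (-0.5))² + (2.54 - 8.23)² + (6.6 - 5.5)² + (4.88 - 1.69)² + (1.36 - (-7.86))²)
= √((-1.88)² + (-5.69)² + 1.1² + 3.19² + 9.22²) = √(3.5344 + 32.3761 + 1.21 + 10.1761 + 85.0084) = √132.305 ≈ 11.5024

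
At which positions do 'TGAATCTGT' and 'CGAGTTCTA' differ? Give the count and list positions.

Differing positions: 1, 4, 6, 7, 8, 9. Hamming distance = 6.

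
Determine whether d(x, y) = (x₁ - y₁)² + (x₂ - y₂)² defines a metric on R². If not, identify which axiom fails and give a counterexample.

No. The squared Euclidean distance fails the triangle inequality. Counterexample: x = (0, 0), y = (4, 1), z = (8, 2). d(x,z) = 8² + 2² = 68, but d(x,y) + d(y,z) = (4² + 1²) + (4² + 1²) = 17 + 17 = 34. Since 68 > 34, the triangle inequality is violated. (Note: √d, the ordinary Euclidean distance, IS a metric.)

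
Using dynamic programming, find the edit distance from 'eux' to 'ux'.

Let D[i][j] be the edit distance between the first i characters of 'eux' and the first j characters of 'ux', with D[i][0] = i, D[0][j] = j, and D[i][j] = D[i-1][j-1] if the characters match, else 1 + min(D[i-1][j], D[i][j-1], D[i-1][j-1]). Filling the table (rows: prefixes of 'eux', columns: prefixes of 'ux'):
     ε  u  x
  ε  0  1  2
  e  1  1  2
  u  2  1  2
  x  3  2  1
The bottom-right entry gives D[3][2] = 1, so no sequence of fewer than 1 edit works. Backtracking through the table gives one optimal edit sequence (1 edit):
  eux → ux (del e @1)
Edit distance = 1.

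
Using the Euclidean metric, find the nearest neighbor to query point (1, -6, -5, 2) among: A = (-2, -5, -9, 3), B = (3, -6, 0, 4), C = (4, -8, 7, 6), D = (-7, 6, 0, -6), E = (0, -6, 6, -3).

Distances: d(A) ≈ 5.1962, d(B) ≈ 5.7446, d(C) ≈ 13.1529, d(D) ≈ 17.2337, d(E) ≈ 12.1244. Nearest: A = (-2, -5, -9, 3) with distance 5.1962.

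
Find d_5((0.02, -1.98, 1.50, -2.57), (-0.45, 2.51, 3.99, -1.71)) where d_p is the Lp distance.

(Σ|x_i - y_i|^5)^(1/5) = (|0.02 - (-0.45)|^5 + |-1.98 - 2.51|^5 + |1.5 - 3.99|^5 + |-2.57 - (-1.71)|^5)^(1/5)
= (0.47^5 + 4.49^5 + 2.49^5 + 0.86^5)^(1/5) ≈ (0.0229 + 1824.869 + 95.7187 + 0.4704)^(1/5) = (1921.081)^(1/5) ≈ 4.5364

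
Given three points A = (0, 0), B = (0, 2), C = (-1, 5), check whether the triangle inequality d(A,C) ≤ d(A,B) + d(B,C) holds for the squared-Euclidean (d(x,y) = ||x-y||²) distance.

d(A,B) = 0² + 2² = 4, d(B,C) = 1² + 3² = 10, d(A,C) = 1² + 5² = 26.
d(A,C) = 26 > 4 + 10 = 14. Triangle inequality is VIOLATED. (Squared-Euclidean is not a metric — this is a counterexample.)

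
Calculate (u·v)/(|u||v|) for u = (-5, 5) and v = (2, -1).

With u = (-5, 5), v = (2, -1):
u·v = (-5)·2 + 5·(-1) = (-10) + (-5) = -15.
|u| = √((-5)² + 5²) = √50, |v| = √(2² + (-1)²) = √5, so |u||v| = √(50·5) = √250.
cos θ = (u·v)/(|u||v|) = -15/√250 ≈ -0.9487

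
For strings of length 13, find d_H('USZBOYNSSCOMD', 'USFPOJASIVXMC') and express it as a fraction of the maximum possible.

Differing positions: 3, 4, 6, 7, 9, 10, 11, 13. Hamming distance = 8. The maximum possible Hamming distance for length-13 strings is 13, so d_H/13 = 8/13 ≈ 0.6154.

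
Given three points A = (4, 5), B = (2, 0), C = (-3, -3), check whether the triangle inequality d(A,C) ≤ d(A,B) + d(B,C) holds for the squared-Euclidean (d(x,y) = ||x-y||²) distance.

d(A,B) = 2² + 5² = 29, d(B,C) = 5² + 3² = 34, d(A,C) = 7² + 8² = 113.
d(A,C) = 113 > 29 + 34 = 63. Triangle inequality is VIOLATED. (Squared-Euclidean is not a metric — this is a counterexample.)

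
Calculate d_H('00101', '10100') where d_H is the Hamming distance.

Differing positions: 1, 5. Hamming distance = 2.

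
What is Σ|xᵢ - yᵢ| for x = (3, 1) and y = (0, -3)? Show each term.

Σ|x_i - y_i| = |3 - 0| + |1 - (-3)| = 3 + 4 = 7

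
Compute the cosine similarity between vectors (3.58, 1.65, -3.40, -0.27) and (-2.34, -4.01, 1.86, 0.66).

With u = (3.58, 1.65, -3.40, -0.27), v = (-2.34, -4.01, 1.86, 0.66):
u·v = 3.58·(-2.34) + 1.65·(-4.01) + (-3.4)·1.86 + (-0.27)·0.66 = (-8.3772) + (-6.6165) + (-6.324) + (-0.1782) = -21.4959.
|u| = √(3.58² + 1.65² + (-3.4)² + (-0.27)²) = √(12.8164 + 2.7225 + 11.56 + 0.0729) = √27.1718, |v| = √((-2.34)² + (-4.01)² + 1.86² + 0.66²) = √(5.4756 + 16.0801 + 3.4596 + 0.4356) = √25.4509.
cos θ = (u·v)/(|u||v|) = -21.4959/(√27.1718·√25.4509) ≈ -0.8174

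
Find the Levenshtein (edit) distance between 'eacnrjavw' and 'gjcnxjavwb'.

Let D[i][j] be the edit distance between the first i characters of 'eacnrjavw' and the first j characters of 'gjcnxjavwb', with D[i][0] = i, D[0][j] = j, and D[i][j] = D[i-1][j-1] if the characters match, else 1 + min(D[i-1][j], D[i][j-1], D[i-1][j-1]). Filling the table (rows: prefixes of 'eacnrjavw', columns: prefixes of 'gjcnxjavwb'):
     ε  g  j  c  n  x  j  a  v  w  b
  ε  0  1  2  3  4  5  6  7  8  9 10
  e  1  1  2  3  4  5  6  7  8  9 10
  a  2  2  2  3  4  5  6  6  7  8  9
  c  3  3  3  2  3  4  5  6  7  8  9
  n  4  4  4  3  2  3  4  5  6  7  8
  r  5  5  5  4  3  3  4  5  6  7  8
  j  6  6  5  5  4  4  3  4  5  6  7
  a  7  7  6  6  5  5  4  3  4  5  6
  v  8  8  7  7  6  6  5  4  3  4  5
  w  9  9  8  8  7  7  6  5  4  3  4
The bottom-right entry gives D[9][10] = 4, so no sequence of fewer than 4 edits works. Backtracking through the table gives one optimal edit sequence (4 edits):
  eacnrjavw → gacnrjavw (sub e→g @1)
  gacnrjavw → gjcnrjavw (sub a→j @2)
  gjcnrjavw → gjcnxjavw (sub r→x @5)
  gjcnxjavw → gjcnxjavwb (ins b @10)
Edit distance = 4.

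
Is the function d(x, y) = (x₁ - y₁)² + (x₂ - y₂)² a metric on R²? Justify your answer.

No. The squared Euclidean distance fails the triangle inequality. Counterexample: x = (0, 0), y = (2, 5), z = (4, 10). d(x,z) = 4² + 10² = 116, but d(x,y) + d(y,z) = (2² + 5²) + (2² + 5²) = 29 + 29 = 58. Since 116 > 58, the triangle inequality is violated. (Note: √d, the ordinary Euclidean distance, IS a metric.)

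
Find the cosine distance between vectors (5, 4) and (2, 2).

With u = (5, 4), v = (2, 2):
u·v = 5·2 + 4·2 = 10 + 8 = 18.
|u| = √(5² + 4²) = √41, |v| = √(2² + 2²) = √8, so |u||v| = √(41·8) = √328.
cos θ = (u·v)/(|u||v|) = 18/√328 ≈ 0.9939
Cosine distance = 1 - cos θ ≈ 1 - 0.9939 = 0.0061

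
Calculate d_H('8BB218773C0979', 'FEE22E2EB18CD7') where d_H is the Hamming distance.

Differing positions: 1, 2, 3, 5, 6, 7, 8, 9, 10, 11, 12, 13, 14. Hamming distance = 13.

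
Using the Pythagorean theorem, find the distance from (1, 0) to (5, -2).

√(Σ(x_i - y_i)²) = √((1 - 5)² + (0 - (-2))²)
= √((-4)² + 2²) = √(16 + 4) = √20 ≈ 4.4721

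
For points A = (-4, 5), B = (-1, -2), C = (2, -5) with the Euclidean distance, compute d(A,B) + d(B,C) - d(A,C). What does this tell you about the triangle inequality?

d(A,B) = √(3² + 7²) = √58 ≈ 7.6158, d(B,C) = √(3² + 3²) = √18 ≈ 4.2426, d(A,C) = √(6² + 10²) = √136 ≈ 11.6619.
d(A,B) + d(B,C) - d(A,C) = 7.6158 + 4.2426 - 11.6619 = 11.8584 - 11.6619 = 0.1965 (to 4 decimal places). This is ≥ 0, so the triangle inequality holds for these points.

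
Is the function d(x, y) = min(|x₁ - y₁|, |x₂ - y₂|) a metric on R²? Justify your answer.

No. d fails identity of indiscernibles: take x = (-1, 0) and y = (-1, 7). Then d(x,y) = min(|-1 - (-1)|, |0 - 7|) = min(0, 7) = 0, yet x ≠ y.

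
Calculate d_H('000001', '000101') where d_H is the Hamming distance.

Differing positions: 4. Hamming distance = 1.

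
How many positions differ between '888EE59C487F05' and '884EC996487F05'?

Differing positions: 3, 5, 6, 8. Hamming distance = 4.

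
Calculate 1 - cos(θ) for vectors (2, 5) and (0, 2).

With u = (2, 5), v = (0, 2):
u·v = 2·0 + 5·2 = 0 + 10 = 10.
|u| = √(2² + 5²) = √29, |v| = √(0² + 2²) = √4, so |u||v| = √(29·4) = √116.
cos θ = (u·v)/(|u||v|) = 10/√116 ≈ 0.9285
Cosine distance = 1 - cos θ ≈ 1 - 0.9285 = 0.0715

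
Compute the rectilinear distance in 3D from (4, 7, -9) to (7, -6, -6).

Σ|x_i - y_i| = |4 - 7| + |7 - (-6)| + |-9 - (-6)| = 3 + 13 + 3 = 19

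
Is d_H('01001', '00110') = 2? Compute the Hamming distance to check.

Differing positions: 2, 3, 4, 5. Hamming distance = 4, so the claim that d_H = 2 is false.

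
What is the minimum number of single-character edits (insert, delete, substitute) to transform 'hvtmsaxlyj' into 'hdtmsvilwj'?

Let D[i][j] be the edit distance between the first i characters of 'hvtmsaxlyj' and the first j characters of 'hdtmsvilwj', with D[i][0] = i, D[0][j] = j, and D[i][j] = D[i-1][j-1] if the characters match, else 1 + min(D[i-1][j], D[i][j-1], D[i-1][j-1]). Filling the table (rows: prefixes of 'hvtmsaxlyj', columns: prefixes of 'hdtmsvilwj'):
     ε  h  d  t  m  s  v  i  l  w  j
  ε  0  1  2  3  4  5  6  7  8  9 10
  h  1  0  1  2  3  4  5  6  7  8  9
  v  2  1  1  2  3  4  4  5  6  7  8
  t  3  2  2  1  2  3  4  5  6  7  8
  m  4  3  3  2  1  2  3  4  5  6  7
  s  5  4  4  3  2  1  2  3  4  5  6
  a  6  5  5  4  3  2  2  3  4  5  6
  x  7  6  6  5  4  3  3  3  4  5  6
  l  8  7  7  6  5  4  4  4  3  4  5
  y  9  8  8  7  6  5  5  5  4  4  5
  j 10  9  9  8  7  6  6  6  5  5  4
The bottom-right entry gives D[10][10] = 4, so no sequence of fewer than 4 edits works. Backtracking through the table gives one optimal edit sequence (4 edits):
  hvtmsaxlyj → hdtmsaxlyj (sub v→d @2)
  hdtmsaxlyj → hdtmsvxlyj (sub a→v @6)
  hdtmsvxlyj → hdtmsvilyj (sub x→i @7)
  hdtmsvilyj → hdtmsvilwj (sub y→w @9)
Edit distance = 4.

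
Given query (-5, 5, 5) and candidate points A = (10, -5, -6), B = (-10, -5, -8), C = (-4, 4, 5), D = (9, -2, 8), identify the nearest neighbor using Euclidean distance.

Distances: d(A) ≈ 21.1187, d(B) ≈ 17.1464, d(C) ≈ 1.4142, d(D) ≈ 15.9374. Nearest: C = (-4, 4, 5) with distance 1.4142.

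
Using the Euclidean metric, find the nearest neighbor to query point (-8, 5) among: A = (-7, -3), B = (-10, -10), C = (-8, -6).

Distances: d(A) ≈ 8.0623, d(B) ≈ 15.1327, d(C) = 11. Nearest: A = (-7, -3) with distance 8.0623.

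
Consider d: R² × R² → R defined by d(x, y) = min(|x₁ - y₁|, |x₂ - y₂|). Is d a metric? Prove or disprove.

No. d fails identity of indiscernibles: take x = (-5, 0) and y = (-5, 1). Then d(x,y) = min(|-5 - (-5)|, |0 - 1|) = min(0, 1) = 0, yet x ≠ y.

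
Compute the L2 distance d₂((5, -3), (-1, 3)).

√(Σ(x_i - y_i)²) = √((5 - (-1))² + (-3 - 3)²)
= √(6² + (-6)²) = √(36 + 36) = √72 ≈ 8.4853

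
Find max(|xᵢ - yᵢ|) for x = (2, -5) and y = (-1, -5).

max(|x_i - y_i|) = max(|2 - (-1)|, |-5 - (-5)|) = max(3, 0) = 3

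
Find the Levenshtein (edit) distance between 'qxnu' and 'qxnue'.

Let D[i][j] be the edit distance between the first i characters of 'qxnu' and the first j characters of 'qxnue', with D[i][0] = i, D[0][j] = j, and D[i][j] = D[i-1][j-1] if the characters match, else 1 + min(D[i-1][j], D[i][j-1], D[i-1][j-1]). Filling the table (rows: prefixes of 'qxnu', columns: prefixes of 'qxnue'):
     ε  q  x  n  u  e
  ε  0  1  2  3  4  5
  q  1  0  1  2  3  4
  x  2  1  0  1  2  3
  n  3  2  1  0  1  2
  u  4  3  2  1  0  1
The bottom-right entry gives D[4][5] = 1, so no sequence of fewer than 1 edit works. Backtracking through the table gives one optimal edit sequence (1 edit):
  qxnu → qxnue (ins e @5)
Edit distance = 1.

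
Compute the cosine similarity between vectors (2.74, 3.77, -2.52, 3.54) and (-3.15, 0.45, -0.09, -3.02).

With u = (2.74, 3.77, -2.52, 3.54), v = (-3.15, 0.45, -0.09, -3.02):
u·v = 2.74·(-3.15) + 3.77·0.45 + (-2.52)·(-0.09) + 3.54·(-3.02) = (-8.631) + 1.6965 + 0.2268 + (-10.6908) = -17.3985.
|u| = √(2.74² + 3.77² + (-2.52)² + 3.54²) = √(7.5076 + 14.2129 + 6.3504 + 12.5316) = √40.6025, |v| = √((-3.15)² + 0.45² + (-0.09)² + (-3.02)²) = √(9.9225 + 0.2025 + 0.0081 + 9.1204) = √19.2535.
cos θ = (u·v)/(|u||v|) = -17.3985/(√40.6025·√19.2535) ≈ -0.6223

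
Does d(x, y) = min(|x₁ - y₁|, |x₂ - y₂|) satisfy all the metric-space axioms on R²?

No. d fails identity of indiscernibles: take x = (0, 0) and y = (0, 1). Then d(x,y) = min(|0 - 0|, |0 - 1|) = min(0, 1) = 0, yet x ≠ y.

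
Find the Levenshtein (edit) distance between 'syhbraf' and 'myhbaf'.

Let D[i][j] be the edit distance between the first i characters of 'syhbraf' and the first j characters of 'myhbaf', with D[i][0] = i, D[0][j] = j, and D[i][j] = D[i-1][j-1] if the characters match, else 1 + min(D[i-1][j], D[i][j-1], D[i-1][j-1]). Filling the table (rows: prefixes of 'syhbraf', columns: prefixes of 'myhbaf'):
     ε  m  y  h  b  a  f
  ε  0  1  2  3  4  5  6
  s  1  1  2  3  4  5  6
  y  2  2  1  2  3  4  5
  h  3  3  2  1  2  3  4
  b  4  4  3  2  1  2  3
  r  5  5  4  3  2  2  3
  a  6  6  5  4  3  2  3
  f  7  7  6  5  4  3  2
The bottom-right entry gives D[7][6] = 2, so no sequence of fewer than 2 edits works. Backtracking through the table gives one optimal edit sequence (2 edits):
  syhbraf → myhbraf (sub s→m @1)
  myhbraf → myhbaf (del r @5)
Edit distance = 2.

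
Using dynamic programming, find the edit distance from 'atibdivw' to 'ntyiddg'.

Let D[i][j] be the edit distance between the first i characters of 'atibdivw' and the first j characters of 'ntyiddg', with D[i][0] = i, D[0][j] = j, and D[i][j] = D[i-1][j-1] if the characters match, else 1 + min(D[i-1][j], D[i][j-1], D[i-1][j-1]). Filling the table (rows: prefixes of 'atibdivw', columns: prefixes of 'ntyiddg'):
     ε  n  t  y  i  d  d  g
  ε  0  1  2  3  4  5  6  7
  a  1  1  2  3  4  5  6  7
  t  2  2  1  2  3  4  5  6
  i  3  3  2  2  2  3  4  5
  b  4  4  3  3  3  3  4  5
  d  5  5  4  4  4  3  3  4
  i  6  6  5  5  4  4  4  4
  v  7  7  6  6  5  5  5  5
  w  8  8  7  7  6  6  6  6
The bottom-right entry gives D[8][7] = 6, so no sequence of fewer than 6 edits works. Backtracking through the table gives one optimal edit sequence (6 edits):
  atibdivw → ntibdivw (sub a→n @1)
  ntibdivw → ntybdivw (sub i→y @3)
  ntybdivw → ntyidivw (sub b→i @4)
  ntyidivw → ntyidvw (del i @6)
  ntyidvw → ntyiddw (sub v→d @6)
  ntyiddw → ntyiddg (sub w→g @7)
Edit distance = 6.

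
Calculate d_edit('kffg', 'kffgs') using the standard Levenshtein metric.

Let D[i][j] be the edit distance between the first i characters of 'kffg' and the first j characters of 'kffgs', with D[i][0] = i, D[0][j] = j, and D[i][j] = D[i-1][j-1] if the characters match, else 1 + min(D[i-1][j], D[i][j-1], D[i-1][j-1]). Filling the table (rows: prefixes of 'kffg', columns: prefixes of 'kffgs'):
     ε  k  f  f  g  s
  ε  0  1  2  3  4  5
  k  1  0  1  2  3  4
  f  2  1  0  1  2  3
  f  3  2  1  0  1  2
  g  4  3  2  1  0  1
The bottom-right entry gives D[4][5] = 1, so no sequence of fewer than 1 edit works. Backtracking through the table gives one optimal edit sequence (1 edit):
  kffg → kffgs (ins s @5)
Edit distance = 1.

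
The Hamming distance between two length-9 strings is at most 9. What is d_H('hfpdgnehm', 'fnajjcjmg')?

Differing positions: 1, 2, 3, 4, 5, 6, 7, 8, 9. Hamming distance = 9. The maximum possible Hamming distance for length-9 strings is 9, so d_H/9 = 9/9 = 1.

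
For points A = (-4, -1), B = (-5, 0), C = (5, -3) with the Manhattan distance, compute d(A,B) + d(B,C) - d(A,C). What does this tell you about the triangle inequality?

d(A,B) = 1 + 1 = 2, d(B,C) = 10 + 3 = 13, d(A,C) = 9 + 2 = 11.
d(A,B) + d(B,C) - d(A,C) = 2 + 13 - 11 = 15 - 11 = 4. This is ≥ 0, so the triangle inequality holds for these points.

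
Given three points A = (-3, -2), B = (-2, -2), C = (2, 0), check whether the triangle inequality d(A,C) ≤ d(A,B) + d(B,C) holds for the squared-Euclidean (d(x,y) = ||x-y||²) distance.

d(A,B) = 1² + 0² = 1, d(B,C) = 4² + 2² = 20, d(A,C) = 5² + 2² = 29.
d(A,C) = 29 > 1 + 20 = 21. Triangle inequality is VIOLATED. (Squared-Euclidean is not a metric — this is a counterexample.)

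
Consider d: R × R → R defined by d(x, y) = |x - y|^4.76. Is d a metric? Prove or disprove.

No. d(x,y) = |x-y|^4.76 fails the triangle inequality since p = 4.76 > 1. Counterexample: x = -5, y = 5, z = 17. d(x,z) = |-5 - 17|^4.76 = 22^4.76 ≈ 2454324.3758, but d(x,y) + d(y,z) = 10^4.76 + 12^4.76 ≈ 57543.9937 + 137057.4765 = 194601.4702. Since 2454324.3758 > 194601.4702, the triangle inequality is violated.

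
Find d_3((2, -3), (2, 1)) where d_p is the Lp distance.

(Σ|x_i - y_i|^3)^(1/3) = (|2 - 2|^3 + |-3 - 1|^3)^(1/3)
= (0^3 + 4^3)^(1/3) = (0 + 64)^(1/3) = (64)^(1/3) = 4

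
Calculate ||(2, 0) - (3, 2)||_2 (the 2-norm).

(Σ|x_i - y_i|^2)^(1/2) = (|2 - 3|^2 + |0 - 2|^2)^(1/2)
= (1^2 + 2^2)^(1/2) = (1 + 4)^(1/2) = (5)^(1/2) ≈ 2.2361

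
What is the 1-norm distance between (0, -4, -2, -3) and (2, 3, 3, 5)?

Σ|x_i - y_i| = |0 - 2| + |-4 - 3| + |-2 - 3| + |-3 - 5| = 2 + 7 + 5 + 8 = 22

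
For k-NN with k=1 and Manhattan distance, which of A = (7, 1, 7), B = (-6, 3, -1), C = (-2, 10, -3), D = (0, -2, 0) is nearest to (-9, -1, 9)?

Distances: d(A) = 20, d(B) = 17, d(C) = 30, d(D) = 19. Nearest: B = (-6, 3, -1) with distance 17.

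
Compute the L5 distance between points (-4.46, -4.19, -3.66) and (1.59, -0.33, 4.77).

(Σ|x_i - y_i|^5)^(1/5) = (|-4.46 - 1.59|^5 + |-4.19 - (-0.33)|^5 + |-3.66 - 4.77|^5)^(1/5)
= (6.05^5 + 3.86^5 + 8.43^5)^(1/5) ≈ (8105.4452 + 856.9126 + 42573.3547)^(1/5) = (51535.7125)^(1/5) ≈ 8.7583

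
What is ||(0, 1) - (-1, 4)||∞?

max(|x_i - y_i|) = max(|0 - (-1)|, |1 - 4|) = max(1, 3) = 3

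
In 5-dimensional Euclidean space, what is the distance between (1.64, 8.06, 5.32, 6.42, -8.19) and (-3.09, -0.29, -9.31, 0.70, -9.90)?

√(Σ(x_i - y_i)²) = √((1.64 - (-3.09))² + (8.06 - (-0.29))² + (5.32 - (-9.31))² + (6.42 - 0.7)² + (-8.19 - (-9.9))²)
= √(4.73² + 8.35² + 14.63² + 5.72² + 1.71²) = √(22.3729 + 69.7225 + 214.0369 + 32.7184 + 2.9241) = √341.7748 ≈ 18.4872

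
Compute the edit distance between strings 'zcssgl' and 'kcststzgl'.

Let D[i][j] be the edit distance between the first i characters of 'zcssgl' and the first j characters of 'kcststzgl', with D[i][0] = i, D[0][j] = j, and D[i][j] = D[i-1][j-1] if the characters match, else 1 + min(D[i-1][j], D[i][j-1], D[i-1][j-1]). Filling the table (rows: prefixes of 'zcssgl', columns: prefixes of 'kcststzgl'):
     ε  k  c  s  t  s  t  z  g  l
  ε  0  1  2  3  4  5  6  7  8  9
  z  1  1  2  3  4  5  6  6  7  8
  c  2  2  1  2  3  4  5  6  7  8
  s  3  3  2  1  2  3  4  5  6  7
  s  4  4  3  2  2  2  3  4  5  6
  g  5  5  4  3  3  3  3  4  4  5
  l  6  6  5  4  4  4  4  4  5  4
The bottom-right entry gives D[6][9] = 4, so no sequence of fewer than 4 edits works. Backtracking through the table gives one optimal edit sequence (4 edits):
  zcssgl → kcssgl (sub z→k @1)
  kcssgl → kcstsgl (ins t @4)
  kcstsgl → kcststgl (ins t @6)
  kcststgl → kcststzgl (ins z @7)
Edit distance = 4.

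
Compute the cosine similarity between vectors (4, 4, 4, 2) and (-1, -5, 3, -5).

With u = (4, 4, 4, 2), v = (-1, -5, 3, -5):
u·v = 4·(-1) + 4·(-5) + 4·3 + 2·(-5) = (-4) + (-20) + 12 + (-10) = -22.
|u| = √(4² + 4² + 4² + 2²) = √52, |v| = √((-1)² + (-5)² + 3² + (-5)²) = √60, so |u||v| = √(52·60) = √3120.
cos θ = (u·v)/(|u||v|) = -22/√3120 ≈ -0.3939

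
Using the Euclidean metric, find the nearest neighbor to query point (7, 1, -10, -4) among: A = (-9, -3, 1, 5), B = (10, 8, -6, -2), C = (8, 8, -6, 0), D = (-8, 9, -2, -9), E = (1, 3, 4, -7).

Distances: d(A) ≈ 21.7715, d(B) ≈ 8.8318, d(C) ≈ 9.0554, d(D) ≈ 19.4422, d(E) ≈ 15.6525. Nearest: B = (10, 8, -6, -2) with distance 8.8318.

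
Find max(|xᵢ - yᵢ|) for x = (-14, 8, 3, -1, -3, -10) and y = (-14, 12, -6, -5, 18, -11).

max(|x_i - y_i|) = max(|-14 - (-14)|, |8 - 12|, |3 - (-6)|, |-1 - (-5)|, |-3 - 18|, |-10 - (-11)|) = max(0, 4, 9, 4, 21, 1) = 21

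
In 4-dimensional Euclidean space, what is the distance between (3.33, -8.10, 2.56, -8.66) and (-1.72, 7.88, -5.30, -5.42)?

√(Σ(x_i - y_i)²) = √((3.33 - (-1.72))² + (-8.1 - 7.88)² + (2.56 - (-5.3))² + (-8.66 - (-5.42))²)
= √(5.05² + (-15.98)² + 7.86² + (-3.24)²) = √(25.5025 + 255.3604 + 61.7796 + 10.4976) = √353.1401 ≈ 18.792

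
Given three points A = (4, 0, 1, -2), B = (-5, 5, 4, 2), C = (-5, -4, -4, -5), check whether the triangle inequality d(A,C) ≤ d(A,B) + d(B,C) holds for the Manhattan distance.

d(A,B) = 9 + 5 + 3 + 4 = 21, d(B,C) = 0 + 9 + 8 + 7 = 24, d(A,C) = 9 + 4 + 5 + 3 = 21.
d(A,C) = 21 ≤ 21 + 24 = 45. Triangle inequality is satisfied.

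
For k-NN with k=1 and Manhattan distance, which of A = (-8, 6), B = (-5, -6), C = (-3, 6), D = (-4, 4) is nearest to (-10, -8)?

Distances: d(A) = 16, d(B) = 7, d(C) = 21, d(D) = 18. Nearest: B = (-5, -6) with distance 7.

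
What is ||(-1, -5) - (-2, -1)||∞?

max(|x_i - y_i|) = max(|-1 - (-2)|, |-5 - (-1)|) = max(1, 4) = 4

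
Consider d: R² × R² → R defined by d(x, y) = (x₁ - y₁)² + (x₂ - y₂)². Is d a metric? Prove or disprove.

No. The squared Euclidean distance fails the triangle inequality. Counterexample: x = (0, 0), y = (5, 1), z = (10, 2). d(x,z) = 10² + 2² = 104, but d(x,y) + d(y,z) = (5² + 1²) + (5² + 1²) = 26 + 26 = 52. Since 104 > 52, the triangle inequality is violated. (Note: √d, the ordinary Euclidean distance, IS a metric.)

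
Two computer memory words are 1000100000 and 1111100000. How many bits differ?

Differing positions: 2, 3, 4. Hamming distance = 3.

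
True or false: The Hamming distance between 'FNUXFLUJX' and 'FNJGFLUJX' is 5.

Differing positions: 3, 4. Hamming distance = 2, so the claim that d_H = 5 is false.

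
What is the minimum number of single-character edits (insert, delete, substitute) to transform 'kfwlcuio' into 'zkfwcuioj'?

Let D[i][j] be the edit distance between the first i characters of 'kfwlcuio' and the first j characters of 'zkfwcuioj', with D[i][0] = i, D[0][j] = j, and D[i][j] = D[i-1][j-1] if the characters match, else 1 + min(D[i-1][j], D[i][j-1], D[i-1][j-1]). Filling the table (rows: prefixes of 'kfwlcuio', columns: prefixes of 'zkfwcuioj'):
     ε  z  k  f  w  c  u  i  o  j
  ε  0  1  2  3  4  5  6  7  8  9
  k  1  1  1  2  3  4  5  6  7  8
  f  2  2  2  1  2  3  4  5  6  7
  w  3  3  3  2  1  2  3  4  5  6
  l  4  4  4  3  2  2  3  4  5  6
  c  5  5  5  4  3  2  3  4  5  6
  u  6  6  6  5  4  3  2  3  4  5
  i  7  7  7  6  5  4  3  2  3  4
  o  8  8  8  7  6  5  4  3  2  3
The bottom-right entry gives D[8][9] = 3, so no sequence of fewer than 3 edits works. Backtracking through the table gives one optimal edit sequence (3 edits):
  kfwlcuio → zkfwlcuio (ins z @1)
  zkfwlcuio → zkfwcuio (del l @5)
  zkfwcuio → zkfwcuioj (ins j @9)
Edit distance = 3.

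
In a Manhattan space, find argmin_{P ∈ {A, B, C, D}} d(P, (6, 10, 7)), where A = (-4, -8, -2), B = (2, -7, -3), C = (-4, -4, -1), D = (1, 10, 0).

Distances: d(A) = 37, d(B) = 31, d(C) = 32, d(D) = 12. Nearest: D = (1, 10, 0) with distance 12.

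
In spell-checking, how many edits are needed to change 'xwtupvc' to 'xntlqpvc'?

Let D[i][j] be the edit distance between the first i characters of 'xwtupvc' and the first j characters of 'xntlqpvc', with D[i][0] = i, D[0][j] = j, and D[i][j] = D[i-1][j-1] if the characters match, else 1 + min(D[i-1][j], D[i][j-1], D[i-1][j-1]). Filling the table (rows: prefixes of 'xwtupvc', columns: prefixes of 'xntlqpvc'):
     ε  x  n  t  l  q  p  v  c
  ε  0  1  2  3  4  5  6  7  8
  x  1  0  1  2  3  4  5  6  7
  w  2  1  1  2  3  4  5  6  7
  t  3  2  2  1  2  3  4  5  6
  u  4  3  3  2  2  3  4  5  6
  p  5  4  4  3  3  3  3  4  5
  v  6  5  5  4  4  4  4  3  4
  c  7  6  6  5  5  5  5  4  3
The bottom-right entry gives D[7][8] = 3, so no sequence of fewer than 3 edits works. Backtracking through the table gives one optimal edit sequence (3 edits):
  xwtupvc → xntupvc (sub w→n @2)
  xntupvc → xntlupvc (ins l @4)
  xntlupvc → xntlqpvc (sub u→q @5)
Edit distance = 3.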